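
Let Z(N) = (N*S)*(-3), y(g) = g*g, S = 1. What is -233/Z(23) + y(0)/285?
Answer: 233/69 ≈ 3.3768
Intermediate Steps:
y(g) = g²
Z(N) = -3*N (Z(N) = (N*1)*(-3) = N*(-3) = -3*N)
-233/Z(23) + y(0)/285 = -233/((-3*23)) + 0²/285 = -233/(-69) + 0*(1/285) = -233*(-1/69) + 0 = 233/69 + 0 = 233/69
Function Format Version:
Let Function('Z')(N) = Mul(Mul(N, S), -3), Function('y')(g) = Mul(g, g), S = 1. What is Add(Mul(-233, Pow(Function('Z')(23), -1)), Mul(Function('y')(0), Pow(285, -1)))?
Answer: Rational(233, 69) ≈ 3.3768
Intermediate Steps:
Function('y')(g) = Pow(g, 2)
Function('Z')(N) = Mul(-3, N) (Function('Z')(N) = Mul(Mul(N, 1), -3) = Mul(N, -3) = Mul(-3, N))
Add(Mul(-233, Pow(Function('Z')(23), -1)), Mul(Function('y')(0), Pow(285, -1))) = Add(Mul(-233, Pow(Mul(-3, 23), -1)), Mul(Pow(0, 2), Pow(285, -1))) = Add(Mul(-233, Pow(-69, -1)), Mul(0, Rational(1, 285))) = Add(Mul(-233, Rational(-1, 69)), 0) = Add(Rational(233, 69), 0) = Rational(233, 69)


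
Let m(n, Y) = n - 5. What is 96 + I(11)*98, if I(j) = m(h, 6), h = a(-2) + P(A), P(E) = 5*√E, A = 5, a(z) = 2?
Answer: -198 + 490*√5 ≈ 897.67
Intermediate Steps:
h = 2 + 5*√5 ≈ 13.180
m(n, Y) = -5 + n
I(j) = -3 + 5*√5 (I(j) = -5 + (2 + 5*√5) = -3 + 5*√5)
96 + I(11)*98 = 96 + (-3 + 5*√5)*98 = 96 + (-294 + 490*√5) = -198 + 490*√5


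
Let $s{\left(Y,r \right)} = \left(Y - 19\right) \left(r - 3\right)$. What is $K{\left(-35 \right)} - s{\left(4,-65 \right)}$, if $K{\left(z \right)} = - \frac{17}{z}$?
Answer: $- \frac{35683}{35} \approx -1019.5$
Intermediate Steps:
$s{\left(Y,r \right)} = \left(-19 + Y\right) \left(-3 + r\right)$
$K{\left(-35 \right)} - s{\left(4,-65 \right)} = - \frac{17}{-35} - \left(57 - -1235 - 12 + 4 \left(-65\right)\right) = \left(-17\right) \left(- \frac{1}{35}\right) - \left(57 + 1235 - 12 - 260\right) = \frac{17}{35} - 1020 = - \frac{35683}{35}$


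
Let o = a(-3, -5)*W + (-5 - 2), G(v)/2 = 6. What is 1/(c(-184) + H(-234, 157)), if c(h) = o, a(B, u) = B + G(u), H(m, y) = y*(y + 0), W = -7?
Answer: 1/24579 ≈ 4.0685e-5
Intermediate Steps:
G(v) = 12 (G(v) = 2*6 = 12)
H(m, y) = y² (H(m, y) = y*y = y²)
a(B, u) = 12 + B (a(B, u) = B + 12 = 12 + B)
o = -70 (o = (12 - 3)*(-7) + (-5 - 2) = 9*(-7) - 7 = -63 - 7 = -70)
c(h) = -70
1/(c(-184) + H(-234, 157)) = 1/(-70 + 157²) = 1/(-70 + 24649) = 1/24579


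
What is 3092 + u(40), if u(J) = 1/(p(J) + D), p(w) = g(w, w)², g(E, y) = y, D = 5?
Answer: 4962661/1605 ≈ 3092.0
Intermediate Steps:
p(w) = w²
u(J) = 1/(5 + J²) (u(J) = 1/(J² + 5) = 1/(5 + J²))
3092 + u(40) = 3092 + 1/(5 + 40²) = 3092 + 1/(5 + 1600) = 3092 + 1/1605 = 4962661/1605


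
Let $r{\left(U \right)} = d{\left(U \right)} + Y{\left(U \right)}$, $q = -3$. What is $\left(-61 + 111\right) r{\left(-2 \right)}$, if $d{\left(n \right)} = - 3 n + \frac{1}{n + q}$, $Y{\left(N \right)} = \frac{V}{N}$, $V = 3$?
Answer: $215$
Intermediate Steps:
$Y{\left(N \right)} = \frac{3}{N}$
$d{\left(n \right)} = \frac{1}{-3 + n} - 3 n$ ($d{\left(n \right)} = - 3 n + \frac{1}{n - 3} = - 3 n + \frac{1}{-3 + n} = \frac{1}{-3 + n} - 3 n$)
$r{\left(U \right)} = \frac{3}{U} + \frac{1 - 3 U^{2} + 9 U}{-3 + U}$ ($r{\left(U \right)} = \frac{1 - 3 U^{2} + 9 U}{-3 + U} + \frac{3}{U} = \frac{3}{U} + \frac{1 - 3 U^{2} + 9 U}{-3 + U}$)
$\left(-61 + 111\right) r{\left(-2 \right)} = \left(-61 + 111\right) \frac{-9 - 3 \left(-2\right)^{3} + 4 \left(-2\right) + 9 \left(-2\right)^{2}}{\left(-2\right) \left(-3 - 2\right)} = 50 \left(- \frac{-9 - -24 - 8 + 9 \cdot 4}{2 \left(-5\right)}\right) = 50 \left(\left(- \frac{1}{2}\right) \left(- \frac{1}{5}\right) \left(-9 + 24 - 8 + 36\right)\right) = 50 \left(\left(- \frac{1}{2}\right) \left(- \frac{1}{5}\right) 43\right) = 50 \cdot \frac{43}{10} = 215$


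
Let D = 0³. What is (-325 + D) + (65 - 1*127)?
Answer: -387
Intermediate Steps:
D = 0
(-325 + D) + (65 - 1*127) = (-325 + 0) + (65 - 1*127) = -325 + (65 - 127) = -325 - 62 = -387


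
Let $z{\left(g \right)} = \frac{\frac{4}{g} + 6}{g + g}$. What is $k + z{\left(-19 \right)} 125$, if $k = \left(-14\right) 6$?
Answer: $- \frac{37199}{361} \approx -103.04$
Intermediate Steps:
$k = -84$
$z{\left(g \right)} = \frac{6 + \frac{4}{g}}{2 g}$
$k + z{\left(-19 \right)} 125 = -84 + \frac{2 + 3 \left(-19\right)}{361} \cdot 125 = -84 + \frac{2 - 57}{361} \cdot 125 = -84 + \frac{1}{361} \left(-55\right) 125 = -84 - \frac{6875}{361} = - \frac{37199}{361}$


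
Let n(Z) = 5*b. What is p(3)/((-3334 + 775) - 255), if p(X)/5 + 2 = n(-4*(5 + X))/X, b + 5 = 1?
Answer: 65/4221 ≈ 0.015399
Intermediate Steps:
b = -4 (b = -5 + 1 = -4)
n(Z) = -20 (n(Z) = 5*(-4) = -20)
p(X) = -10 - 100/X (p(X) = -10 + 5*(-20/X) = -10 - 100/X)
p(3)/((-3334 + 775) - 255) = (-10 - 100/3)/((-3334 + 775) - 255) = (-10 - 100*1/3)/(-2559 - 255) = (-10 - 100/3)/(-2814) = -130/3*(-1/2814) = 65/4221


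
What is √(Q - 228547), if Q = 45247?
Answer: 10*I*√1833 ≈ 428.14*I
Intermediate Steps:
√(Q - 228547) = √(45247 - 228547) = √(-183300) = 10*I*√1833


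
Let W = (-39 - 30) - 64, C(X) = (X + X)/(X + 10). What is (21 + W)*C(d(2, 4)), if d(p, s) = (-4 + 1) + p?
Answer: 224/9 ≈ 24.889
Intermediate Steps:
d(p, s) = -3 + p
C(X) = 2*X/(10 + X) (C(X) = (2*X)/(10 + X) = 2*X/(10 + X))
W = -133 (W = -69 - 64 = -133)
(21 + W)*C(d(2, 4)) = (21 - 133)*(2*(-3 + 2)/(10 + (-3 + 2))) = -224*(-1)/(10 - 1) = -224*(-1)/9 = -112*(-2/9) = 224/9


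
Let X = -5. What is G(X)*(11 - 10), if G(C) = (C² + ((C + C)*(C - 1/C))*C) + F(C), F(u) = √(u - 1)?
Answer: -215 + I*√6 ≈ -215.0 + 2.4495*I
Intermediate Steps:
F(u) = √(-1 + u)
G(C) = C² + √(-1 + C) + 2*C²*(C - 1/C) (G(C) = (C² + ((C + C)*(C - 1/C))*C) + √(-1 + C) = (C² + ((2*C)*(C - 1/C))*C) + √(-1 + C) = (C² + (2*C*(C - 1/C))*C) + √(-1 + C) = (C² + 2*C²*(C - 1/C)) + √(-1 + C) = C² + √(-1 + C) + 2*C²*(C - 1/C))
G(X)*(11 - 10) = ((-5)² + √(-1 - 5) - 2*(-5) + 2*(-5)³)*(11 - 10) = (25 + √(-6) + 10 + 2*(-125))*1 = (25 + I*√6 + 10 - 250)*1 = (-215 + I*√6)*1 = -215 + I*√6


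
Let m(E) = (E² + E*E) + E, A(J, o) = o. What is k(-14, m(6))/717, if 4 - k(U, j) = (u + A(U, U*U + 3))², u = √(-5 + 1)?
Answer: -39593/717 - 796*I/717 ≈ -55.22 - 1.1102*I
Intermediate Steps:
m(E) = E + 2*E² (m(E) = (E² + E²) + E = 2*E² + E = E + 2*E²)
u = 2*I (u = √(-4) = 2*I ≈ 2.0*I)
k(U, j) = 4 - (3 + U² + 2*I)² (k(U, j) = 4 - (2*I + (U*U + 3))² = 4 - (2*I + (U² + 3))² = 4 - (2*I + (3 + U²))² = 4 - (3 + U² + 2*I)²)
k(-14, m(6))/717 = (4 - (3 + (-14)² + 2*I)²)/717 = (4 - (3 + 196 + 2*I)²)*(1/717) = (4 - (199 + 2*I)²)*(1/717) = 4/717 - (199 + 2*I)²/717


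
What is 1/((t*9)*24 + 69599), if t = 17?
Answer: 1/73271 ≈ 1.3648e-5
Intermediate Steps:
1/((t*9)*24 + 69599) = 1/((17*9)*24 + 69599) = 1/(153*24 + 69599) = 1/(3672 + 69599) = 1/73271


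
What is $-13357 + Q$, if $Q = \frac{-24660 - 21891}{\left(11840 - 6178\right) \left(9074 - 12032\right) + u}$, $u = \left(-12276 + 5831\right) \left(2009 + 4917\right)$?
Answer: $- \frac{819936308411}{61386266} \approx -13357.0$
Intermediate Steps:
$u = -44638070$ ($u = \left(-6445\right) 6926 = -44638070$)
$Q = \frac{46551}{61386266}$ ($Q = \frac{-24660 - 21891}{\left(11840 - 6178\right) \left(9074 - 12032\right) - 44638070} = - \frac{46551}{5662 \left(-2958\right) - 44638070} = - \frac{46551}{-16748196 - 44638070} = - \frac{46551}{-61386266} = \left(-46551\right) \left(- \frac{1}{61386266}\right) = \frac{46551}{61386266} \approx 0.00075833$)
$-13357 + Q = -13357 + \frac{46551}{61386266} = - \frac{819936308411}{61386266}$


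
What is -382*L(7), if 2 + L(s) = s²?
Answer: -17954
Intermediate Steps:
L(s) = -2 + s²
-382*L(7) = -382*(-2 + 7²) = -382*(-2 + 49) = -382*47 = -17954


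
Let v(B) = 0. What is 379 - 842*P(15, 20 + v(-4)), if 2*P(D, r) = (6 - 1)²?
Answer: -10146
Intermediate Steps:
P(D, r) = 25/2 (P(D, r) = (6 - 1)²/2 = (½)*5² = (½)*25 = 25/2)
379 - 842*P(15, 20 + v(-4)) = 379 - 842*25/2 = 379 - 10525 = -10146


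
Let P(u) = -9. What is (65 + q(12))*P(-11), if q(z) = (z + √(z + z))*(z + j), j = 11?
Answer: -3069 - 414*√6 ≈ -4083.1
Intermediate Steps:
q(z) = (11 + z)*(z + √2*√z) (q(z) = (z + √(z + z))*(z + 11) = (z + √(2*z))*(11 + z) = (z + √2*√z)*(11 + z) = (11 + z)*(z + √2*√z))
(65 + q(12))*P(-11) = (65 + (12² + 11*12 + √2*12^(3/2) + 11*√2*√12))*(-9) = (65 + (144 + 132 + √2*(24*√3) + 11*√2*(2*√3)))*(-9) = (65 + (144 + 132 + 24*√6 + 22*√6))*(-9) = (65 + (276 + 46*√6))*(-9) = (341 + 46*√6)*(-9) = -3069 - 414*√6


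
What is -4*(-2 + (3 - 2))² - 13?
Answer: -17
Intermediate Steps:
-4*(-2 + (3 - 2))² - 13 = -4*(-2 + 1)² - 13 = -4*(-1)² - 13 = -4*1 - 13 = -4 - 13 = -17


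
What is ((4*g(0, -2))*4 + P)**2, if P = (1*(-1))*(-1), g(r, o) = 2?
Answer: 1089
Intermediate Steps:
P = 1 (P = -1*(-1) = 1)
((4*g(0, -2))*4 + P)**2 = ((4*2)*4 + 1)**2 = (8*4 + 1)**2 = (32 + 1)**2 = 33**2 = 1089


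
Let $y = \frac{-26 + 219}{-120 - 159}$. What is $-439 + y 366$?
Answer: $- \frac{64373}{93} \approx -692.18$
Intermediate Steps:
$y = - \frac{193}{279}$ ($y = \frac{193}{-279} = 193 \left(- \frac{1}{279}\right) = - \frac{193}{279} \approx -0.69176$)
$-439 + y 366 = -439 - \frac{23546}{93} = - \frac{64373}{93}$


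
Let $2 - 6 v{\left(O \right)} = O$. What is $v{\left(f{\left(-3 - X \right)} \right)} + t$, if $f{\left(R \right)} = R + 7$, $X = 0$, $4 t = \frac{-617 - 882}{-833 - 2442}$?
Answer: $- \frac{8603}{39300} \approx -0.21891$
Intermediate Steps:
$t = \frac{1499}{13100}$ ($t = \frac{\left(-617 - 882\right) \frac{1}{-833 - 2442}}{4} = \frac{\left(-1499\right) \frac{1}{-3275}}{4} = \frac{\left(-1499\right) \left(- \frac{1}{3275}\right)}{4} = \frac{1}{4} \cdot \frac{1499}{3275} = \frac{1499}{13100} \approx 0.11443$)
$f{\left(R \right)} = 7 + R$
$v{\left(O \right)} = \frac{1}{3} - \frac{O}{6}$
$v{\left(f{\left(-3 - X \right)} \right)} + t = \left(\frac{1}{3} - \frac{7 - 3}{6}\right) + \frac{1499}{13100} = \left(\frac{1}{3} - \frac{2}{3}\right) + \frac{1499}{13100} = - \frac{1}{3} + \frac{1499}{13100} = - \frac{8603}{39300}$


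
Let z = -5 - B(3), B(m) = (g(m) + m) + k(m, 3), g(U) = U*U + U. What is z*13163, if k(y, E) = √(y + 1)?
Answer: -289586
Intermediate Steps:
k(y, E) = √(1 + y)
g(U) = U + U² (g(U) = U² + U = U + U²)
B(m) = m + √(1 + m) + m*(1 + m) (B(m) = (m*(1 + m) + m) + √(1 + m) = (m + m*(1 + m)) + √(1 + m) = m + √(1 + m) + m*(1 + m))
z = -22 (z = -5 - (3 + √(1 + 3) + 3*(1 + 3)) = -5 - (3 + √4 + 3*4) = -5 - (3 + 2 + 12) = -5 - 1*17 = -5 - 17 = -22)
z*13163 = -22*13163 = -289586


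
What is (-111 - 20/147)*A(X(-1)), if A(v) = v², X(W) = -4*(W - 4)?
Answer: -6534800/147 ≈ -44454.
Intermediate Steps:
X(W) = 16 - 4*W (X(W) = -4*(-4 + W) = 16 - 4*W)
(-111 - 20/147)*A(X(-1)) = (-111 - 20/147)*(16 - 4*(-1))² = (-111 - 20*1/147)*(16 + 4)² = (-111 - 20/147)*20² = -16337/147*400 = -6534800/147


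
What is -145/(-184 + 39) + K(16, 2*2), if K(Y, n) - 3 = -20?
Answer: -16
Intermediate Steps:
K(Y, n) = -17 (K(Y, n) = 3 - 20 = -17)
-145/(-184 + 39) + K(16, 2*2) = -145/(-184 + 39) - 17 = -145/(-145) - 17 = -145*(-1/145) - 17 = 1 - 17 = -16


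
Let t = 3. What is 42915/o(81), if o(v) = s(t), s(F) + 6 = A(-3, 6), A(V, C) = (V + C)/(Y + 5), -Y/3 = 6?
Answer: -185965/27 ≈ -6887.6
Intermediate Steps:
Y = -18 (Y = -3*6 = -18)
A(V, C) = -C/13 - V/13 (A(V, C) = (V + C)/(-18 + 5) = (C + V)/(-13) = (C + V)*(-1/13) = -C/13 - V/13)
s(F) = -81/13 (s(F) = -6 + (-1/13*6 - 1/13*(-3)) = -6 + (-6/13 + 3/13) = -6 - 3/13 = -81/13)
o(v) = -81/13
42915/o(81) = 42915/(-81/13) = 42915*(-13/81) = -185965/27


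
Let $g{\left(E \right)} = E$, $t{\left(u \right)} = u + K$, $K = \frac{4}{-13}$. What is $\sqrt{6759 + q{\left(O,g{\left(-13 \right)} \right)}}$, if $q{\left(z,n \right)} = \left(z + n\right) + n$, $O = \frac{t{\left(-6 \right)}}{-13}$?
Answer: $\frac{\sqrt{1137959}}{13} \approx 82.058$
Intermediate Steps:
$K = - \frac{4}{13}$ ($K = 4 \left(- \frac{1}{13}\right) = - \frac{4}{13} \approx -0.30769$)
$t{\left(u \right)} = - \frac{4}{13} + u$ ($t{\left(u \right)} = u - \frac{4}{13} = - \frac{4}{13} + u$)
$O = \frac{82}{169}$ ($O = \frac{- \frac{4}{13} - 6}{-13} = \left(- \frac{82}{13}\right) \left(- \frac{1}{13}\right) = \frac{82}{169} \approx 0.48521$)
$q{\left(z,n \right)} = z + 2 n$ ($q{\left(z,n \right)} = \left(n + z\right) + n = z + 2 n$)
$\sqrt{6759 + q{\left(O,g{\left(-13 \right)} \right)}} = \sqrt{6759 + \left(\frac{82}{169} + 2 \left(-13\right)\right)} = \sqrt{6759 + \left(\frac{82}{169} - 26\right)} = \sqrt{6759 - \frac{4312}{169}} = \sqrt{\frac{1137959}{169}} = \frac{\sqrt{1137959}}{13}$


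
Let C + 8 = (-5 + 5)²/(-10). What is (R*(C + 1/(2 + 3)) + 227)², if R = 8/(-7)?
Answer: 68178049/1225 ≈ 55656.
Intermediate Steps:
R = -8/7 (R = 8*(-⅐) = -8/7 ≈ -1.1429)
C = -8 (C = -8 + (-5 + 5)²/(-10) = -8 + 0²*(-⅒) = -8 + 0*(-⅒) = -8 + 0 = -8)
(R*(C + 1/(2 + 3)) + 227)² = (-8*(-8 + 1/(2 + 3))/7 + 227)² = (-8*(-8 + 1/5)/7 + 227)² = (-8*(-8 + ⅕)/7 + 227)² = (-8/7*(-39/5) + 227)² = (312/35 + 227)² = (8257/35)² = 68178049/1225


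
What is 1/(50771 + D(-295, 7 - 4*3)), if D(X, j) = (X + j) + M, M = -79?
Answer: 1/50392 ≈ 1.9844e-5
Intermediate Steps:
D(X, j) = -79 + X + j (D(X, j) = (X + j) - 79 = -79 + X + j)
1/(50771 + D(-295, 7 - 4*3)) = 1/(50771 + (-79 - 295 + (7 - 4*3))) = 1/(50771 + (-79 - 295 + (7 - 12))) = 1/(50771 + (-79 - 295 - 5)) = 1/(50771 - 379) = 1/50392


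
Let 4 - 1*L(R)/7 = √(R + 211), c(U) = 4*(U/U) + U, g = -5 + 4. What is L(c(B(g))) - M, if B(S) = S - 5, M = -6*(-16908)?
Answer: -101420 - 7*√209 ≈ -1.0152e+5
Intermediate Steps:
g = -1
M = 101448
B(S) = -5 + S
c(U) = 4 + U (c(U) = 4*1 + U = 4 + U)
L(R) = 28 - 7*√(211 + R) (L(R) = 28 - 7*√(R + 211) = 28 - 7*√(211 + R))
L(c(B(g))) - M = (28 - 7*√(211 + (4 + (-5 - 1)))) - 1*101448 = (28 - 7*√(211 + (4 - 6))) - 101448 = (28 - 7*√(211 - 2)) - 101448 = (28 - 7*√209) - 101448 = -101420 - 7*√209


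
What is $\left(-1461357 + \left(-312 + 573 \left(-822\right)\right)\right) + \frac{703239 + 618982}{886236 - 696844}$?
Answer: $- \frac{366031861379}{189392} \approx -1.9327 \cdot 10^{6}$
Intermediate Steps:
$\left(-1461357 + \left(-312 + 573 \left(-822\right)\right)\right) + \frac{703239 + 618982}{886236 - 696844} = \left(-1461357 - 471318\right) + \frac{1322221}{189392} = \left(-1461357 - 471318\right) + 1322221 \cdot \frac{1}{189392} = -1932675 + \frac{1322221}{189392} = - \frac{366031861379}{189392}$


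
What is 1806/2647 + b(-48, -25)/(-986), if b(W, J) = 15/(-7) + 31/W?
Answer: 600800815/876940512 ≈ 0.68511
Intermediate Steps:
b(W, J) = -15/7 + 31/W (b(W, J) = 15*(-⅐) + 31/W = -15/7 + 31/W)
1806/2647 + b(-48, -25)/(-986) = 1806/2647 + (-15/7 + 31/(-48))/(-986) = 1806*(1/2647) + (-15/7 + 31*(-1/48))*(-1/986) = 1806/2647 + (-15/7 - 31/48)*(-1/986) = 1806/2647 - 937/336*(-1/986) = 1806/2647 + 937/331296 = 600800815/876940512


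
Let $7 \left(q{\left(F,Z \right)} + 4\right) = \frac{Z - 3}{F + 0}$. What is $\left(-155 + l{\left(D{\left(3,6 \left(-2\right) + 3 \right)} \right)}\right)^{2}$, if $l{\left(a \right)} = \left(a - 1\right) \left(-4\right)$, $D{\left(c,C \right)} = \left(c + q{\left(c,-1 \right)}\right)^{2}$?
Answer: $\frac{4773566281}{194481} \approx 24545.0$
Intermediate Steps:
$q{\left(F,Z \right)} = -4 + \frac{-3 + Z}{7 F}$ ($q{\left(F,Z \right)} = -4 + \frac{\left(Z - 3\right) \frac{1}{F + 0}}{7} = -4 + \frac{\left(-3 + Z\right) \frac{1}{F}}{7} = -4 + \frac{\frac{1}{F} \left(-3 + Z\right)}{7} = -4 + \frac{-3 + Z}{7 F}$)
$D{\left(c,C \right)} = \left(c + \frac{-4 - 28 c}{7 c}\right)^{2}$ ($D{\left(c,C \right)} = \left(c + \frac{-3 - 1 - 28 c}{7 c}\right)^{2} = \left(c + \frac{-4 - 28 c}{7 c}\right)^{2}$)
$l{\left(a \right)} = 4 - 4 a$ ($l{\left(a \right)} = \left(-1 + a\right) \left(-4\right) = 4 - 4 a$)
$\left(-155 + l{\left(D{\left(3,6 \left(-2\right) + 3 \right)} \right)}\right)^{2} = \left(-155 + \left(4 - 4 \frac{\left(-4 - 84 + 7 \cdot 3^{2}\right)^{2}}{49 \cdot 9}\right)\right)^{2} = \left(-155 + \left(4 - 4 \cdot \frac{1}{49} \cdot \frac{1}{9} \left(-4 - 84 + 7 \cdot 9\right)^{2}\right)\right)^{2} = \left(-155 + \left(4 - 4 \cdot \frac{1}{49} \cdot \frac{1}{9} \left(-4 - 84 + 63\right)^{2}\right)\right)^{2} = \left(-155 + \left(4 - 4 \cdot \frac{1}{49} \cdot \frac{1}{9} \left(-25\right)^{2}\right)\right)^{2} = \left(-155 + \left(4 - 4 \cdot \frac{1}{49} \cdot \frac{1}{9} \cdot 625\right)\right)^{2} = \left(-155 + \left(4 - \frac{2500}{441}\right)\right)^{2} = \left(-155 - \frac{736}{441}\right)^{2} = \left(- \frac{69091}{441}\right)^{2} = \frac{4773566281}{194481}$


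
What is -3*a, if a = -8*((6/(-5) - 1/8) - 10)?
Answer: -1359/5 ≈ -271.80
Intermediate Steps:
a = 453/5 (a = -8*((6*(-⅕) - 1*⅛) - 10) = -8*((-6/5 - ⅛) - 10) = -8*(-53/40 - 10) = -8*(-453/40) = 453/5 ≈ 90.600)
-3*a = -3*453/5 = -1359/5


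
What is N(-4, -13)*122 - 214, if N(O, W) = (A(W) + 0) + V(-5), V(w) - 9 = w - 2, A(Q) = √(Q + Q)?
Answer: 30 + 122*I*√26 ≈ 30.0 + 622.08*I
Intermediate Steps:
A(Q) = √2*√Q (A(Q) = √(2*Q) = √2*√Q)
V(w) = 7 + w (V(w) = 9 + (w - 2) = 9 + (-2 + w) = 7 + w)
N(O, W) = 2 + √2*√W (N(O, W) = (√2*√W + 0) + (7 - 5) = √2*√W + 2 = 2 + √2*√W)
N(-4, -13)*122 - 214 = (2 + √2*√(-13))*122 - 214 = (2 + √2*(I*√13))*122 - 214 = (2 + I*√26)*122 - 214 = (244 + 122*I*√26) - 214 = 30 + 122*I*√26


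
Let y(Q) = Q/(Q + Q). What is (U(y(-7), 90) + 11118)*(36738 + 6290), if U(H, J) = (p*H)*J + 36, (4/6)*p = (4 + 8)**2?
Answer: 898166472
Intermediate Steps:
p = 216 (p = 3*(4 + 8)**2/2 = (3/2)*12**2 = (3/2)*144 = 216)
y(Q) = 1/2 (y(Q) = Q/((2*Q)) = (1/(2*Q))*Q = 1/2)
U(H, J) = 36 + 216*H*J (U(H, J) = (216*H)*J + 36 = 216*H*J + 36 = 36 + 216*H*J)
(U(y(-7), 90) + 11118)*(36738 + 6290) = ((36 + 216*(1/2)*90) + 11118)*(36738 + 6290) = ((36 + 9720) + 11118)*43028 = (9756 + 11118)*43028 = 20874*43028 = 898166472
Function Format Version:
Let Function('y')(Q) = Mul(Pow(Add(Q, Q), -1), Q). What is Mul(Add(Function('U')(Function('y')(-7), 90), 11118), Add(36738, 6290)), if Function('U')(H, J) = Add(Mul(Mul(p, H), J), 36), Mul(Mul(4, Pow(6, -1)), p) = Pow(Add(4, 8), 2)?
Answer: 898166472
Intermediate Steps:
p = 216 (p = Mul(Rational(3, 2), Pow(Add(4, 8), 2)) = Mul(Rational(3, 2), Pow(12, 2)) = Mul(Rational(3, 2), 144) = 216)
Function('y')(Q) = Rational(1, 2) (Function('y')(Q) = Mul(Pow(Mul(2, Q), -1), Q) = Mul(Mul(Rational(1, 2), Pow(Q, -1)), Q) = Rational(1, 2))
Function('U')(H, J) = Add(36, Mul(216, H, J)) (Function('U')(H, J) = Add(Mul(Mul(216, H), J), 36) = Add(Mul(216, H, J), 36) = Add(36, Mul(216, H, J)))
Mul(Add(Function('U')(Function('y')(-7), 90), 11118), Add(36738, 6290)) = Mul(Add(Add(36, Mul(216, Rational(1, 2), 90)), 11118), Add(36738, 6290)) = Mul(Add(Add(36, 9720), 11118), 43028) = Mul(Add(9756, 11118), 43028) = Mul(20874, 43028) = 898166472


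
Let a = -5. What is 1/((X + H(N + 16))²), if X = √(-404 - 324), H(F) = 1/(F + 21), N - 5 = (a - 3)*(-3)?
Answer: 4356/(1 + 132*I*√182)² ≈ -0.0013736 - 1.5427e-6*I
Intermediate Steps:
N = 29 (N = 5 + (-5 - 3)*(-3) = 5 - 8*(-3) = 5 + 24 = 29)
H(F) = 1/(21 + F)
X = 2*I*√182 (X = √(-728) = 2*I*√182 ≈ 26.981*I)
1/((X + H(N + 16))²) = 1/((2*I*√182 + 1/(21 + (29 + 16)))²) = 1/((2*I*√182 + 1/(21 + 45))²) = 1/((2*I*√182 + 1/66)²) = 1/((1/66 + 2*I*√182)²) = (1/66 + 2*I*√182)⁻²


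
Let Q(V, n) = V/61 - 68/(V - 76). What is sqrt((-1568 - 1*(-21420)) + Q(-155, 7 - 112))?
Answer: 5*sqrt(157651728465)/14091 ≈ 140.89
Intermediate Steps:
Q(V, n) = -68/(-76 + V) + V/61 (Q(V, n) = V*(1/61) - 68/(-76 + V) = V/61 - 68/(-76 + V) = -68/(-76 + V) + V/61)
sqrt((-1568 - 1*(-21420)) + Q(-155, 7 - 112)) = sqrt((-1568 - 1*(-21420)) + (-4148 + (-155)**2 - 76*(-155))/(61*(-76 - 155))) = sqrt((-1568 + 21420) + (1/61)*(-4148 + 24025 + 11780)/(-231)) = sqrt(19852 + (1/61)*(-1/231)*31657) = sqrt(19852 - 31657/14091) = sqrt(279702875/14091) = 5*sqrt(157651728465)/14091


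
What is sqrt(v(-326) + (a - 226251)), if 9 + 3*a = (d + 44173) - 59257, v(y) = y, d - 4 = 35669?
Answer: 3*I*sqrt(24413) ≈ 468.74*I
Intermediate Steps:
d = 35673 (d = 4 + 35669 = 35673)
a = 6860 (a = -3 + ((35673 + 44173) - 59257)/3 = -3 + (79846 - 59257)/3 = -3 + (1/3)*20589 = -3 + 6863 = 6860)
sqrt(v(-326) + (a - 226251)) = sqrt(-326 + (6860 - 226251)) = sqrt(-326 - 219391) = sqrt(-219717) = 3*I*sqrt(24413)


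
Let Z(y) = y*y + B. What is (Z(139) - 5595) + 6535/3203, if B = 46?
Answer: 44118251/3203 ≈ 13774.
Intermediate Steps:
Z(y) = 46 + y**2 (Z(y) = y*y + 46 = y**2 + 46 = 46 + y**2)
(Z(139) - 5595) + 6535/3203 = ((46 + 139**2) - 5595) + 6535/3203 = ((46 + 19321) - 5595) + 6535*(1/3203) = (19367 - 5595) + 6535/3203 = 13772 + 6535/3203 = 44118251/3203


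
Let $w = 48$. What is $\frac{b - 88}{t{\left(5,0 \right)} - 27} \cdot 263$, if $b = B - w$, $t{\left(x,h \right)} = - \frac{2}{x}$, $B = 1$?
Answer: $\frac{177525}{137} \approx 1295.8$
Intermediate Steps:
$b = -47$ ($b = 1 - 48 = -47$)
$\frac{b - 88}{t{\left(5,0 \right)} - 27} \cdot 263 = \frac{-47 - 88}{- \frac{2}{5} - 27} \cdot 263 = - \frac{135}{\left(-2\right) \frac{1}{5} - 27} \cdot 263 = - \frac{135}{- \frac{2}{5} - 27} \cdot 263 = - \frac{135}{- \frac{137}{5}} \cdot 263 = \left(-135\right) \left(- \frac{5}{137}\right) 263 = \frac{675}{137} \cdot 263 = \frac{177525}{137}$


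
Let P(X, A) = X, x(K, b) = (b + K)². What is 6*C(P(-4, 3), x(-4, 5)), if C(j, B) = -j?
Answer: 24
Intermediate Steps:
x(K, b) = (K + b)²
6*C(P(-4, 3), x(-4, 5)) = 6*(-1*(-4)) = 6*4 = 24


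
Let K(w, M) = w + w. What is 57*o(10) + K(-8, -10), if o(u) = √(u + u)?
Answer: -16 + 114*√5 ≈ 238.91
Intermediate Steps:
o(u) = √2*√u (o(u) = √(2*u) = √2*√u)
K(w, M) = 2*w
57*o(10) + K(-8, -10) = 57*(√2*√10) + 2*(-8) = 57*(2*√5) - 16 = 114*√5 - 16 = -16 + 114*√5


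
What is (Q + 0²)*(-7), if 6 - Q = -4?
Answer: -70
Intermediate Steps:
Q = 10 (Q = 6 - 1*(-4) = 6 + 4 = 10)
(Q + 0²)*(-7) = (10 + 0²)*(-7) = (10 + 0)*(-7) = 10*(-7) = -70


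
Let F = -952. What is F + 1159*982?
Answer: 1137186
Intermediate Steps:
F + 1159*982 = -952 + 1159*982 = -952 + 1138138 = 1137186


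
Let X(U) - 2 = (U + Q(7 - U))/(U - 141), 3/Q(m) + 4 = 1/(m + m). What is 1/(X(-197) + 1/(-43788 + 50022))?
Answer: 859166763/2221135909 ≈ 0.38681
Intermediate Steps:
Q(m) = 3/(-4 + 1/(2*m)) (Q(m) = 3/(-4 + 1/(m + m)) = 3/(-4 + 1/(2*m)))
X(U) = 2 + (U - 6*(7 - U)/(55 - 8*U))/(-141 + U) (X(U) = 2 + (U - 6*(7 - U)/(-1 + 8*(7 - U)))/(U - 141) = 2 + (U - 6*(7 - U)/(-1 + (56 - 8*U)))/(-141 + U) = 2 + (U - 6*(7 - U)/(55 - 8*U))/(-141 + U))
1/(X(-197) + 1/(-43788 + 50022)) = 1/(3*(5184 - 809*(-197) + 8*(-197)**2)/(7755 - 1183*(-197) + 8*(-197)**2) + 1/(-43788 + 50022)) = 1/(3*(5184 + 159373 + 8*38809)/(7755 + 233051 + 8*38809) + 1/6234) = 1/(3*(5184 + 159373 + 310472)/(7755 + 233051 + 310472) + 1/6234) = 1/(3*475029/551278 + 1/6234) = 1/(3*(1/551278)*475029 + 1/6234) = 1/(1425087/551278 + 1/6234) = 1/(2221135909/859166763) = 859166763/2221135909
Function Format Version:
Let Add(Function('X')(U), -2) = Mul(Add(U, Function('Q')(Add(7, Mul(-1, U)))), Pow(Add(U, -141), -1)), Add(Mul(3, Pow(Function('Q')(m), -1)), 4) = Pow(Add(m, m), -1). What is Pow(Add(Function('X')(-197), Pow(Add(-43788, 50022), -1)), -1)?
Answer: Rational(859166763, 2221135909) ≈ 0.38681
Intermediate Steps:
Function('Q')(m) = Mul(3, Pow(Add(-4, Mul(Rational(1, 2), Pow(m, -1))), -1)) (Function('Q')(m) = Mul(3, Pow(Add(-4, Pow(Add(m, m), -1)), -1)) = Mul(3, Pow(Add(-4, Pow(Mul(2, m), -1)), -1)) = Mul(3, Pow(Add(-4, Mul(Rational(1, 2), Pow(m, -1))), -1)))
Function('X')(U) = Add(2, Mul(Pow(Add(-141, U), -1), Add(U, Mul(-6, Pow(Add(55, Mul(-8, U)), -1), Add(7, Mul(-1, U)))))) (Function('X')(U) = Add(2, Mul(Add(U, Mul(-6, Add(7, Mul(-1, U)), Pow(Add(-1, Mul(8, Add(7, Mul(-1, U)))), -1))), Pow(Add(U, -141), -1))) = Add(2, Mul(Add(U, Mul(-6, Add(7, Mul(-1, U)), Pow(Add(-1, Add(56, Mul(-8, U))), -1))), Pow(Add(-141, U), -1))) = Add(2, Mul(Add(U, Mul(-6, Add(7, Mul(-1, U)), Pow(Add(55, Mul(-8, U)), -1))), Pow(Add(-141, U), -1))) = Add(2, Mul(Add(U, Mul(-6, Pow(Add(55, Mul(-8, U)), -1), Add(7, Mul(-1, U)))), Pow(Add(-141, U), -1))) = Add(2, Mul(Pow(Add(-141, U), -1), Add(U, Mul(-6, Pow(Add(55, Mul(-8, U)), -1), Add(7, Mul(-1, U)))))))
Pow(Add(Function('X')(-197), Pow(Add(-43788, 50022), -1)), -1) = Pow(Add(Mul(3, Pow(Add(7755, Mul(-1183, -197), Mul(8, Pow(-197, 2))), -1), Add(5184, Mul(-809, -197), Mul(8, Pow(-197, 2)))), Pow(Add(-43788, 50022), -1)), -1) = Pow(Add(Mul(3, Pow(Add(7755, 233051, Mul(8, 38809)), -1), Add(5184, 159373, Mul(8, 38809))), Pow(6234, -1)), -1) = Pow(Add(Mul(3, Pow(Add(7755, 233051, 310472), -1), Add(5184, 159373, 310472)), Rational(1, 6234)), -1) = Pow(Add(Mul(3, Pow(551278, -1), 475029), Rational(1, 6234)), -1) = Pow(Add(Mul(3, Rational(1, 551278), 475029), Rational(1, 6234)), -1) = Pow(Add(Rational(1425087, 551278), Rational(1, 6234)), -1) = Pow(Rational(2221135909, 859166763), -1) = Rational(859166763, 2221135909)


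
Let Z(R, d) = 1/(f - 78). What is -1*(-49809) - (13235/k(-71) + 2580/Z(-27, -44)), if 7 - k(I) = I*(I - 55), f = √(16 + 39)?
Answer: 2244140246/8939 - 2580*√55 ≈ 2.3192e+5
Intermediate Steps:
f = √55 ≈ 7.4162
k(I) = 7 - I*(-55 + I) (k(I) = 7 - I*(I - 55) = 7 - I*(-55 + I))
Z(R, d) = 1/(-78 + √55) (Z(R, d) = 1/(√55 - 78) = 1/(-78 + √55))
-1*(-49809) - (13235/k(-71) + 2580/Z(-27, -44)) = -1*(-49809) - (13235/(7 - 1*(-71)² + 55*(-71)) + 2580/(-78/6029 - √55/6029)) = 49809 - (13235/(7 - 1*5041 - 3905) + 2580/(-78/6029 - √55/6029)) = 49809 - (13235/(7 - 5041 - 3905) + 2580/(-78/6029 - √55/6029)) = 49809 - (13235/(-8939) + 2580/(-78/6029 - √55/6029)) = 49809 - (13235*(-1/8939) + 2580/(-78/6029 - √55/6029)) = 49809 - (-13235/8939 + 2580/(-78/6029 - √55/6029)) = 49809 + (13235/8939 - 2580/(-78/6029 - √55/6029)) = 445255886/8939 - 2580/(-78/6029 - √55/6029)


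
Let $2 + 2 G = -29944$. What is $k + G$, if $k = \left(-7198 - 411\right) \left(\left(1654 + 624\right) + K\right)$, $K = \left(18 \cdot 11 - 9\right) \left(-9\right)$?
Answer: $-4405366$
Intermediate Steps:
$K = -1701$ ($K = \left(198 - 9\right) \left(-9\right) = 189 \left(-9\right) = -1701$)
$G = -14973$ ($G = -1 + \frac{1}{2} \left(-29944\right) = -1 - 14972 = -14973$)
$k = -4390393$ ($k = \left(-7198 - 411\right) \left(\left(1654 + 624\right) - 1701\right) = - 7609 \left(2278 - 1701\right) = \left(-7609\right) 577 = -4390393$)
$k + G = -4390393 - 14973 = -4405366$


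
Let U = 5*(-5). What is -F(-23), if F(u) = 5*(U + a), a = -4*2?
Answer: 165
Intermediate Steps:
U = -25
a = -8
F(u) = -165 (F(u) = 5*(-25 - 8) = 5*(-33) = -165)
-F(-23) = -1*(-165) = 165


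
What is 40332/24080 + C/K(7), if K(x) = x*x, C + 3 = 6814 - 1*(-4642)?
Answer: 9920161/42140 ≈ 235.41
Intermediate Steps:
C = 11453 (C = -3 + (6814 - 1*(-4642)) = -3 + (6814 + 4642) = -3 + 11456 = 11453)
K(x) = x²
40332/24080 + C/K(7) = 40332/24080 + 11453/(7²) = 40332*(1/24080) + 11453/49 = 10083/6020 + 11453*(1/49) = 10083/6020 + 11453/49 = 9920161/42140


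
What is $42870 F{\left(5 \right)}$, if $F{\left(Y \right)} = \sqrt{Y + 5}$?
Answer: $42870 \sqrt{10} \approx 1.3557 \cdot 10^{5}$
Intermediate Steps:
$F{\left(Y \right)} = \sqrt{5 + Y}$
$42870 F{\left(5 \right)} = 42870 \sqrt{5 + 5} = 42870 \sqrt{10}$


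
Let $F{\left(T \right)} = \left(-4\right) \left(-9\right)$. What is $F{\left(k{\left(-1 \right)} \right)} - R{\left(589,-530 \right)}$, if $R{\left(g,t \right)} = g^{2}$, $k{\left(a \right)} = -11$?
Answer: $-346885$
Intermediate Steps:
$F{\left(T \right)} = 36$
$F{\left(k{\left(-1 \right)} \right)} - R{\left(589,-530 \right)} = 36 - 589^{2} = 36 - 346921 = -346885$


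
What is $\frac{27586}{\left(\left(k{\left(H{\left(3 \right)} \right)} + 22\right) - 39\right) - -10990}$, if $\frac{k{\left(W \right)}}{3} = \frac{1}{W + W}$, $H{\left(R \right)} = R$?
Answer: $\frac{55172}{21947} \approx 2.5139$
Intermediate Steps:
$k{\left(W \right)} = \frac{3}{2 W}$ ($k{\left(W \right)} = \frac{3}{W + W} = \frac{3}{2 W}$)
$\frac{27586}{\left(\left(k{\left(H{\left(3 \right)} \right)} + 22\right) - 39\right) - -10990} = \frac{27586}{\left(\left(\frac{3}{2 \cdot 3} + 22\right) - 39\right) - -10990} = \frac{27586}{\left(\left(\frac{3}{2} \cdot \frac{1}{3} + 22\right) - 39\right) + 10990} = \frac{27586}{\left(\left(\frac{1}{2} + 22\right) - 39\right) + 10990} = \frac{27586}{\left(\frac{45}{2} - 39\right) + 10990} = \frac{27586}{- \frac{33}{2} + 10990} = \frac{27586}{\frac{21947}{2}} = 27586 \cdot \frac{2}{21947} = \frac{55172}{21947}$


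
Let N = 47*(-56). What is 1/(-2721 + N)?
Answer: -1/5353 ≈ -0.00018681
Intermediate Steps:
N = -2632
1/(-2721 + N) = 1/(-2721 - 2632) = 1/(-5353) = -1/5353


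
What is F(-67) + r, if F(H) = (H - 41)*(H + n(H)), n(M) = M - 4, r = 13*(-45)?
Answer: 14319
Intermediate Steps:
r = -585
n(M) = -4 + M
F(H) = (-41 + H)*(-4 + 2*H) (F(H) = (H - 41)*(H + (-4 + H)) = (-41 + H)*(-4 + 2*H))
F(-67) + r = (164 - 86*(-67) + 2*(-67)**2) - 585 = (164 + 5762 + 2*4489) - 585 = (164 + 5762 + 8978) - 585 = 14904 - 585 = 14319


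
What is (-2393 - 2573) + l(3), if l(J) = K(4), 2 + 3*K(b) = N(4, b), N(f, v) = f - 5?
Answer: -4967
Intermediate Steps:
N(f, v) = -5 + f
K(b) = -1 (K(b) = -⅔ + (-5 + 4)/3 = -⅔ + (⅓)*(-1) = -⅔ - ⅓ = -1)
l(J) = -1
(-2393 - 2573) + l(3) = (-2393 - 2573) - 1 = -4966 - 1 = -4967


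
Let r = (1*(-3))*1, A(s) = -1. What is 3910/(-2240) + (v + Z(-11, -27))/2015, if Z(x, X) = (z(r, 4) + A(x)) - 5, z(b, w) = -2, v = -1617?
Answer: -17721/6944 ≈ -2.5520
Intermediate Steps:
r = -3 (r = -3*1 = -3)
Z(x, X) = -8 (Z(x, X) = (-2 - 1) - 5 = -3 - 5 = -8)
3910/(-2240) + (v + Z(-11, -27))/2015 = 3910/(-2240) + (-1617 - 8)/2015 = 3910*(-1/2240) - 1625*1/2015 = -391/224 - 25/31 = -17721/6944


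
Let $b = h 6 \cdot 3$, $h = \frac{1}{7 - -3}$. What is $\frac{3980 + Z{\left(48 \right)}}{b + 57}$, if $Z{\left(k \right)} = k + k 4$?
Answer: $\frac{10550}{147} \approx 71.769$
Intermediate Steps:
$h = \frac{1}{10}$ ($h = \frac{1}{7 + \left(-3 + 6\right)} = \frac{1}{7 + 3} = \frac{1}{10} \approx 0.1$)
$b = \frac{9}{5}$ ($b = \frac{1}{10} \cdot 6 \cdot 3 = \frac{3}{5} \cdot 3 = \frac{9}{5} \approx 1.8$)
$Z{\left(k \right)} = 5 k$ ($Z{\left(k \right)} = k + 4 k = 5 k$)
$\frac{3980 + Z{\left(48 \right)}}{b + 57} = \frac{3980 + 5 \cdot 48}{\frac{9}{5} + 57} = \frac{3980 + 240}{\frac{294}{5}} = 4220 \cdot \frac{5}{294} = \frac{10550}{147}$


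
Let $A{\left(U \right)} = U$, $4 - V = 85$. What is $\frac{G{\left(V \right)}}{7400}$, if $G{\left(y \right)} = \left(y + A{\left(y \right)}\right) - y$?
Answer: $- \frac{81}{7400} \approx -0.010946$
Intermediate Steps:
$V = -81$ ($V = 4 - 85 = -81$)
$G{\left(y \right)} = y$ ($G{\left(y \right)} = \left(y + y\right) - y = 2 y - y = y$)
$\frac{G{\left(V \right)}}{7400} = - \frac{81}{7400}$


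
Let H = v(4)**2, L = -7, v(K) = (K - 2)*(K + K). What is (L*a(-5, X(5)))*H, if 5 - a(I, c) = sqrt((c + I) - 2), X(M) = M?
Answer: -8960 + 1792*I*sqrt(2) ≈ -8960.0 + 2534.3*I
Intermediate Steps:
v(K) = 2*K*(-2 + K) (v(K) = (-2 + K)*(2*K) = 2*K*(-2 + K))
a(I, c) = 5 - sqrt(-2 + I + c) (a(I, c) = 5 - sqrt((c + I) - 2) = 5 - sqrt((I + c) - 2) = 5 - sqrt(-2 + I + c))
H = 256 (H = (2*4*(-2 + 4))**2 = (2*4*2)**2 = 16**2 = 256)
(L*a(-5, X(5)))*H = -7*(5 - sqrt(-2 - 5 + 5))*256 = -7*(5 - sqrt(-2))*256 = -7*(5 - I*sqrt(2))*256 = (-35 + 7*I*sqrt(2))*256 = -8960 + 1792*I*sqrt(2)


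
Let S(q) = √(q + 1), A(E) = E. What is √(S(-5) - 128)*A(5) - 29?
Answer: -29 + 5*√(-128 + 2*I) ≈ -28.558 + 56.57*I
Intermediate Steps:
S(q) = √(1 + q)
√(S(-5) - 128)*A(5) - 29 = √(√(1 - 5) - 128)*5 - 29 = √(√(-4) - 128)*5 - 29 = √(2*I - 128)*5 - 29 = √(-128 + 2*I)*5 - 29 = 5*√(-128 + 2*I) - 29 = -29 + 5*√(-128 + 2*I)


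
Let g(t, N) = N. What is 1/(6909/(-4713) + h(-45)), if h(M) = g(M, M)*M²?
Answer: -1571/143159678 ≈ -1.0974e-5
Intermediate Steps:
h(M) = M³ (h(M) = M*M² = M³)
1/(6909/(-4713) + h(-45)) = 1/(6909/(-4713) + (-45)³) = 1/(6909*(-1/4713) - 91125) = 1/(-2303/1571 - 91125) = 1/(-143159678/1571) = -1571/143159678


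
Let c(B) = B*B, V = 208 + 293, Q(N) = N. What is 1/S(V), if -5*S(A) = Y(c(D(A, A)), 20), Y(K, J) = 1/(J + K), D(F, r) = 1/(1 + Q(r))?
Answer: -25200405/252004 ≈ -100.00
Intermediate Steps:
V = 501
D(F, r) = 1/(1 + r)
c(B) = B**2
S(A) = -1/(5*(20 + (1 + A)**(-2))) (S(A) = -1/(5*(20 + (1/(1 + A))**2)) = -1/(5*(20 + (1 + A)**(-2))))
1/S(V) = 1/(-(1 + 501)**2/(5 + 100*(1 + 501)**2)) = 1/(-1*502**2/(5 + 100*502**2)) = 1/(-1*252004/(5 + 100*252004)) = 1/(-1*252004/(5 + 25200400)) = 1/(-1*252004/25200405) = 1/(-1*252004*1/25200405) = 1/(-252004/25200405) = -25200405/252004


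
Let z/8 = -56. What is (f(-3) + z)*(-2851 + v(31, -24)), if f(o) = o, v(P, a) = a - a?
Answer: 1285801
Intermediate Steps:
v(P, a) = 0
z = -448 (z = 8*(-56) = -448)
(f(-3) + z)*(-2851 + v(31, -24)) = (-3 - 448)*(-2851 + 0) = -451*(-2851) = 1285801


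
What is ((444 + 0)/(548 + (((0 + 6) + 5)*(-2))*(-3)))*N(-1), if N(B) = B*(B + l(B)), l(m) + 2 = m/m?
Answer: 444/307 ≈ 1.4463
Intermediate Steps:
l(m) = -1 (l(m) = -2 + m/m = -2 + 1 = -1)
N(B) = B*(-1 + B) (N(B) = B*(B - 1) = B*(-1 + B))
((444 + 0)/(548 + (((0 + 6) + 5)*(-2))*(-3)))*N(-1) = ((444 + 0)/(548 + (((0 + 6) + 5)*(-2))*(-3)))*(-(-1 - 1)) = (444/(548 + ((6 + 5)*(-2))*(-3)))*(-1*(-2)) = (444/(548 + (11*(-2))*(-3)))*2 = (444/(548 - 22*(-3)))*2 = (444/(548 + 66))*2 = (444/614)*2 = (444*(1/614))*2 = (222/307)*2 = 444/307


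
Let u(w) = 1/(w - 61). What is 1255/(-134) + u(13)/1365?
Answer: -41113867/4389840 ≈ -9.3657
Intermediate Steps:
u(w) = 1/(-61 + w)
1255/(-134) + u(13)/1365 = 1255/(-134) + 1/((-61 + 13)*1365) = 1255*(-1/134) + (1/1365)/(-48) = -1255/134 - 1/48*1/1365 = -1255/134 - 1/65520 = -41113867/4389840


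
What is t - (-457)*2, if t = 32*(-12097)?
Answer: -386190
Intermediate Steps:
t = -387104
t - (-457)*2 = -387104 - (-457)*2 = -387104 - 1*(-914) = -387104 + 914 = -386190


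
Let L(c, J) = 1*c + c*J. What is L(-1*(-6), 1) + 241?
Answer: 253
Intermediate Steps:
L(c, J) = c + J*c
L(-1*(-6), 1) + 241 = (-1*(-6))*(1 + 1) + 241 = 6*2 + 241 = 12 + 241 = 253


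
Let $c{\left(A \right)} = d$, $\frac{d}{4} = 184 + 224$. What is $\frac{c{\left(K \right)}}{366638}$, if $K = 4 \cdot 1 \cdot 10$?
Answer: $\frac{816}{183319} \approx 0.0044513$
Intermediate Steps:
$K = 40$ ($K = 4 \cdot 10 = 40$)
$d = 1632$ ($d = 4 \left(184 + 224\right) = 4 \cdot 408 = 1632$)
$c{\left(A \right)} = 1632$
$\frac{c{\left(K \right)}}{366638} = \frac{1632}{366638} = 1632 \cdot \frac{1}{366638} = \frac{816}{183319}$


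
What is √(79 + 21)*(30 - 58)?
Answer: -280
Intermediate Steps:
√(79 + 21)*(30 - 58) = √100*(-28) = 10*(-28) = -280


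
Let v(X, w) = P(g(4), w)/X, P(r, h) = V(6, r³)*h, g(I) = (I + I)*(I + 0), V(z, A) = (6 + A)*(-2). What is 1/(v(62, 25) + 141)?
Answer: -31/814979 ≈ -3.8038e-5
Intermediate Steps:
V(z, A) = -12 - 2*A
g(I) = 2*I² (g(I) = (2*I)*I = 2*I²)
P(r, h) = h*(-12 - 2*r³) (P(r, h) = (-12 - 2*r³)*h = h*(-12 - 2*r³))
v(X, w) = -65548*w/X (v(X, w) = (-2*w*(6 + (2*4²)³))/X = (-2*w*(6 + (2*16)³))/X = (-2*w*(6 + 32³))/X = (-2*w*(6 + 32768))/X = (-2*w*32774)/X = (-65548*w)/X = -65548*w/X)
1/(v(62, 25) + 141) = 1/(-65548*25/62 + 141) = 1/(-65548*25*1/62 + 141) = 1/(-819350/31 + 141) = 1/(-814979/31) = -31/814979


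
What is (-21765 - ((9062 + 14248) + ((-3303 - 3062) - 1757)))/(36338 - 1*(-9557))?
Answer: -36953/45895 ≈ -0.80516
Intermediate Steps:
(-21765 - ((9062 + 14248) + ((-3303 - 3062) - 1757)))/(36338 - 1*(-9557)) = (-21765 - (23310 + (-6365 - 1757)))/(36338 + 9557) = (-21765 - (23310 - 8122))/45895 = (-21765 - 1*15188)*(1/45895) = (-21765 - 15188)*(1/45895) = -36953*1/45895 = -36953/45895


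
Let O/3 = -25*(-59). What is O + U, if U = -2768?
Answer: 1657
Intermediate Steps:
O = 4425 (O = 3*(-25*(-59)) = 3*1475 = 4425)
O + U = 4425 - 2768 = 1657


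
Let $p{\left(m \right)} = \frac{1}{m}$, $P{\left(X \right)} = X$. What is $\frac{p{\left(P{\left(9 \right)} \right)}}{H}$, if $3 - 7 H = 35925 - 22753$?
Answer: $- \frac{7}{118521} \approx -5.9061 \cdot 10^{-5}$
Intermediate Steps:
$H = - \frac{13169}{7}$ ($H = \frac{3}{7} - \frac{35925 - 22753}{7} = \frac{3}{7} - \frac{13172}{7} = - \frac{13169}{7} \approx -1881.3$)
$\frac{p{\left(P{\left(9 \right)} \right)}}{H} = \frac{1}{9 \left(- \frac{13169}{7}\right)} = \frac{1}{9} \left(- \frac{7}{13169}\right) = - \frac{7}{118521}$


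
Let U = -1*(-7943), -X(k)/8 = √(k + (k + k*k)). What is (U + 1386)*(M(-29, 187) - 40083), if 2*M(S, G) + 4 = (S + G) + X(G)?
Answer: -373215974 - 111948*√3927 ≈ -3.8023e+8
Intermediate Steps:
X(k) = -8*√(k² + 2*k) (X(k) = -8*√(k + (k + k*k)) = -8*√(k + (k + k²)) = -8*√(k² + 2*k))
M(S, G) = -2 + G/2 + S/2 - 4*√(G*(2 + G)) (M(S, G) = -2 + ((S + G) - 8*√(G*(2 + G)))/2 = -2 + ((G + S) - 8*√(G*(2 + G)))/2 = -2 + (G + S - 8*√(G*(2 + G)))/2 = -2 + (G/2 + S/2 - 4*√(G*(2 + G))) = -2 + G/2 + S/2 - 4*√(G*(2 + G)))
U = 7943
(U + 1386)*(M(-29, 187) - 40083) = (7943 + 1386)*((-2 + (½)*187 + (½)*(-29) - 4*√187*√(2 + 187)) - 40083) = 9329*((-2 + 187/2 - 29/2 - 4*3*√3927) - 40083) = 9329*((-2 + 187/2 - 29/2 - 12*√3927) - 40083) = 9329*((77 - 12*√3927) - 40083) = 9329*(-40006 - 12*√3927) = -373215974 - 111948*√3927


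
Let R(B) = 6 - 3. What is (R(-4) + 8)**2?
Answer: 121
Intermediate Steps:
R(B) = 3
(R(-4) + 8)**2 = (3 + 8)**2 = 11**2 = 121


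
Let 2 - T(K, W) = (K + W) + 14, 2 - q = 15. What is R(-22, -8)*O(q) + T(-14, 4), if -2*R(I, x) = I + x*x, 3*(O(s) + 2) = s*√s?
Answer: 40 + 91*I*√13 ≈ 40.0 + 328.1*I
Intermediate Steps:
q = -13 (q = 2 - 1*15 = 2 - 15 = -13)
O(s) = -2 + s^(3/2)/3 (O(s) = -2 + (s*√s)/3 = -2 + s^(3/2)/3)
T(K, W) = -12 - K - W (T(K, W) = 2 - ((K + W) + 14) = 2 - (14 + K + W) = 2 + (-14 - K - W) = -12 - K - W)
R(I, x) = -I/2 - x²/2 (R(I, x) = -(I + x*x)/2 = -(I + x²)/2 = -I/2 - x²/2)
R(-22, -8)*O(q) + T(-14, 4) = (-½*(-22) - ½*(-8)²)*(-2 + (-13)^(3/2)/3) + (-12 - 1*(-14) - 1*4) = (11 - ½*64)*(-2 + (-13*I*√13)/3) + (-12 + 14 - 4) = (11 - 32)*(-2 - 13*I*√13/3) - 2 = -21*(-2 - 13*I*√13/3) - 2 = (42 + 91*I*√13) - 2 = 40 + 91*I*√13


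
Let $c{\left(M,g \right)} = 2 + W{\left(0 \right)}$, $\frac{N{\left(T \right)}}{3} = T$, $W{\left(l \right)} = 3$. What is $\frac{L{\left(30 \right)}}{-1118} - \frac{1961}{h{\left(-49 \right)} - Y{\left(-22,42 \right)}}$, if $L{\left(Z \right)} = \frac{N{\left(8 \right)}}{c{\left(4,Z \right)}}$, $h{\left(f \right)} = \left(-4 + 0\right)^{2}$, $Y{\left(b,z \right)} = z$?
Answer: $\frac{421591}{5590} \approx 75.419$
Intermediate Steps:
$N{\left(T \right)} = 3 T$
$c{\left(M,g \right)} = 5$ ($c{\left(M,g \right)} = 2 + 3 = 5$)
$h{\left(f \right)} = 16$ ($h{\left(f \right)} = \left(-4\right)^{2} = 16$)
$L{\left(Z \right)} = \frac{24}{5}$ ($L{\left(Z \right)} = \frac{3 \cdot 8}{5} = 24 \cdot \frac{1}{5} = \frac{24}{5}$)
$\frac{L{\left(30 \right)}}{-1118} - \frac{1961}{h{\left(-49 \right)} - Y{\left(-22,42 \right)}} = \frac{24}{5 \left(-1118\right)} - \frac{1961}{16 - 42} = \frac{24}{5} \left(- \frac{1}{1118}\right) - \frac{1961}{16 - 42} = - \frac{12}{2795} - \frac{1961}{-26} = - \frac{12}{2795} - - \frac{1961}{26} = - \frac{12}{2795} + \frac{1961}{26} = \frac{421591}{5590}$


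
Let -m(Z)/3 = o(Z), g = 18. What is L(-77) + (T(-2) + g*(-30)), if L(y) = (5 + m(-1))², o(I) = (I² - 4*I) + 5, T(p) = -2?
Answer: 83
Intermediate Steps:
o(I) = 5 + I² - 4*I
m(Z) = -15 - 3*Z² + 12*Z (m(Z) = -3*(5 + Z² - 4*Z) = -15 - 3*Z² + 12*Z)
L(y) = 625 (L(y) = (5 + (-15 - 3*(-1)² + 12*(-1)))² = (5 + (-15 - 3*1 - 12))² = (5 + (-15 - 3 - 12))² = (5 - 30)² = (-25)² = 625)
L(-77) + (T(-2) + g*(-30)) = 625 + (-2 + 18*(-30)) = 625 + (-2 - 540) = 625 - 542 = 83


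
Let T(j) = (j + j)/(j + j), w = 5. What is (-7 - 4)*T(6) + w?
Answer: -6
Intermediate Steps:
T(j) = 1 (T(j) = (2*j)/((2*j)) = (2*j)*(1/(2*j)) = 1)
(-7 - 4)*T(6) + w = (-7 - 4)*1 + 5 = -11*1 + 5 = -11 + 5 = -6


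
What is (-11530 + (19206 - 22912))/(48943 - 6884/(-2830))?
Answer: -21558940/69257787 ≈ -0.31129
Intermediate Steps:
(-11530 + (19206 - 22912))/(48943 - 6884/(-2830)) = (-11530 - 3706)/(48943 - 6884*(-1/2830)) = -15236/(48943 + 3442/1415) = -15236/69257787/1415 = -15236*1415/69257787 = -21558940/69257787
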